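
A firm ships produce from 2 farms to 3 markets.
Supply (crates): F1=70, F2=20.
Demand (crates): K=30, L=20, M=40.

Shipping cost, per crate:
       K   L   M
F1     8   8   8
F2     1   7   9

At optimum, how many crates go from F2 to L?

0

Optimal shipments:
  F1->K: 10 × 8 = 80
  F1->L: 20 × 8 = 160
  F1->M: 40 × 8 = 320
  F2->K: 20 × 1 = 20
Total cost = 580.
The route F2→L is not used.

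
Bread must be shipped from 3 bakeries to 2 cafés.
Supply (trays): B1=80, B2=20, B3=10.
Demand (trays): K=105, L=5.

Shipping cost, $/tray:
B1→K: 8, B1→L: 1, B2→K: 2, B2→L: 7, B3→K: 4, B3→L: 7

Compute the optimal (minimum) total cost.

Optimal allocation:
  B1→K: 75 trays
  B1→L: 5 trays
  B2→K: 20 trays
  B3→K: 10 trays
Total cost = $685.

685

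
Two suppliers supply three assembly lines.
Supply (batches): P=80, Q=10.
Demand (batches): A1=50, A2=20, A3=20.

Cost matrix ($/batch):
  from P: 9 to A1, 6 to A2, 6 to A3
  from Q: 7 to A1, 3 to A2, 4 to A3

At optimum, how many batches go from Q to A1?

The minimum-cost plan:
  P to A1: 50 × $9 = $450
  P to A2: 10 × $6 = $60
  P to A3: 20 × $6 = $120
  Q to A2: 10 × $3 = $30
Total cost = $660.
The route Q→A1 is not used.

0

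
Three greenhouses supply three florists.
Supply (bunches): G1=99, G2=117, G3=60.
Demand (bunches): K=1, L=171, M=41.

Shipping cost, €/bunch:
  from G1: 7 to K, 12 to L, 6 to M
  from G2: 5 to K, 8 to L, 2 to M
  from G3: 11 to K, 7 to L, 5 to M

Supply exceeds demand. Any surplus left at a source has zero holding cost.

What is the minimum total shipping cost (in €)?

An optimal shipping plan:
  G1->K: 1 × €7 = €7
  G1->L: 35 × €12 = €420
  G2->L: 76 × €8 = €608
  G2->M: 41 × €2 = €82
  G3->L: 60 × €7 = €420
Total = 7 + 420 + 608 + 82 + 420 = €1537.

1537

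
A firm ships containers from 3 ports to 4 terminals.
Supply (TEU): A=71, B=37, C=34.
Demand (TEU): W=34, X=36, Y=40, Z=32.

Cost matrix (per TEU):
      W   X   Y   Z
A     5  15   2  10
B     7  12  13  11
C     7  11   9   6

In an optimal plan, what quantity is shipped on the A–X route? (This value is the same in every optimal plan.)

0

Optimal shipments:
  A→W: 31 × 5 = 155
  A→Y: 40 × 2 = 80
  B→W: 3 × 7 = 21
  B→X: 34 × 12 = 408
  C→X: 2 × 11 = 22
  C→Z: 32 × 6 = 192
Total cost = 878.
The route A→X is not used.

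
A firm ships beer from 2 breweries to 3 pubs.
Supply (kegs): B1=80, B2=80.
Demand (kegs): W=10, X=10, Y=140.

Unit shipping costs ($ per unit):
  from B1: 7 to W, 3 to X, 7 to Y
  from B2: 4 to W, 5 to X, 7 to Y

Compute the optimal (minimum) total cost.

One minimum-cost allocation:
  B1->X: 10 × $3 = $30
  B1->Y: 70 × $7 = $490
  B2->W: 10 × $4 = $40
  B2->Y: 70 × $7 = $490
Total = 30 + 490 + 40 + 490 = $1050.

1050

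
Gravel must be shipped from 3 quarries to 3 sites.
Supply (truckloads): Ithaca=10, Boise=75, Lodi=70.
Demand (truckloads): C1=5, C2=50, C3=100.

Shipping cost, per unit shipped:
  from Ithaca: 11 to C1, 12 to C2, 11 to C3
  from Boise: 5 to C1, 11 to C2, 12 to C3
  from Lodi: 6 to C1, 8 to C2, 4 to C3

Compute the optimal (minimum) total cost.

1205

Optimal allocation:
  Ithaca->C3: 10 × 11 = 110
  Boise->C1: 5 × 5 = 25
  Boise->C2: 50 × 11 = 550
  Boise->C3: 20 × 12 = 240
  Lodi->C3: 70 × 4 = 280
Total = 110 + 25 + 550 + 240 + 280 = 1205.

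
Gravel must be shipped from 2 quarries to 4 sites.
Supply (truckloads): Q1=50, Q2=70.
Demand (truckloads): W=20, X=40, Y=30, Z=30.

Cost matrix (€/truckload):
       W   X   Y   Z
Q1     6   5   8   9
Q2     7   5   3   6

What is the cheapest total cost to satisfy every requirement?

An optimal shipping plan:
  Q1→W: 20 × €6 = €120
  Q1→X: 30 × €5 = €150
  Q2→X: 10 × €5 = €50
  Q2→Y: 30 × €3 = €90
  Q2→Z: 30 × €6 = €180
Total = 120 + 150 + 50 + 90 + 180 = €590.
(Supply check: Q1 ships 50; Q2 ships 70.)

590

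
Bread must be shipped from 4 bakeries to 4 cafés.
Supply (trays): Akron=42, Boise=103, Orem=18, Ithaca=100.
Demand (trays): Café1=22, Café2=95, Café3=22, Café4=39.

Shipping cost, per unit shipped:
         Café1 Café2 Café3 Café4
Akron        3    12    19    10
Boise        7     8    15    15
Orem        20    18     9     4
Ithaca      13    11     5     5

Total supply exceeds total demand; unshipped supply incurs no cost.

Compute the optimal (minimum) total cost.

One minimum-cost allocation:
  Akron–Café1: 22 × 3 = 66
  Boise–Café2: 95 × 8 = 760
  Orem–Café4: 18 × 4 = 72
  Ithaca–Café3: 22 × 5 = 110
  Ithaca–Café4: 21 × 5 = 105
Total = 66 + 760 + 72 + 110 + 105 = 1113.
(Supply check: Akron ships 22; Boise ships 95; Orem ships 18; Ithaca ships 43.)

1113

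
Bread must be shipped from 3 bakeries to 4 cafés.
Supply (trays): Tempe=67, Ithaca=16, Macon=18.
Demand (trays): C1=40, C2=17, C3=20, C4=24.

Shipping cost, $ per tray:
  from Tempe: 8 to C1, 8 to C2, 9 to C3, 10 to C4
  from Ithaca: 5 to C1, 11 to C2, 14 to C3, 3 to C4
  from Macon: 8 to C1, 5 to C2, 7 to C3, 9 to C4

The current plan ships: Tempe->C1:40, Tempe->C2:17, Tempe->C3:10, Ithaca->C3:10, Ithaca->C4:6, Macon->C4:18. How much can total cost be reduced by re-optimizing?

Current plan cost = 40·8 + 17·8 + 10·9 + 10·14 + 6·3 + 18·9 = $866.
Optimal plan:
  Tempe->C1: 40 × $8 = $320
  Tempe->C3: 19 × $9 = $171
  Tempe->C4: 8 × $10 = $80
  Ithaca->C4: 16 × $3 = $48
  Macon->C2: 17 × $5 = $85
  Macon->C3: 1 × $7 = $7
Optimal cost = $711.
Saving = 866 − 711 = $155.

155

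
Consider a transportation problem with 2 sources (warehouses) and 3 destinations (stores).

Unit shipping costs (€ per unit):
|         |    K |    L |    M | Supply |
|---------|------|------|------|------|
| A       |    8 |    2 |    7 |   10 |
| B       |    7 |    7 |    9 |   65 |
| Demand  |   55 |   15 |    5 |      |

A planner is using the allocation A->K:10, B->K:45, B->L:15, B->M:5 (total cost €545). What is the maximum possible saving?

Current plan cost = 10·8 + 45·7 + 15·7 + 5·9 = €545.
Optimal plan:
  A→L: 10 × €2 = €20
  B→K: 55 × €7 = €385
  B→L: 5 × €7 = €35
  B→M: 5 × €9 = €45
Optimal cost = €485.
Saving = 545 − 485 = €60.

60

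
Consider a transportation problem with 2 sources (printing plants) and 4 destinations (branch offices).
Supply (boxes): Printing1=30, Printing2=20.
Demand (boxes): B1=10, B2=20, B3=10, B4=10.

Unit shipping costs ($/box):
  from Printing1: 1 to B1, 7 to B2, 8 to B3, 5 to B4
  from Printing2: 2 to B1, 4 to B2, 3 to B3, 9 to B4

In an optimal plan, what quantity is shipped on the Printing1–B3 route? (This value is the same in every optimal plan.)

The minimum-cost plan:
  Printing1→B1: 10 × $1 = $10
  Printing1→B2: 10 × $7 = $70
  Printing1→B4: 10 × $5 = $50
  Printing2→B2: 10 × $4 = $40
  Printing2→B3: 10 × $3 = $30
Total cost = $200.
The route Printing1→B3 is not used.

0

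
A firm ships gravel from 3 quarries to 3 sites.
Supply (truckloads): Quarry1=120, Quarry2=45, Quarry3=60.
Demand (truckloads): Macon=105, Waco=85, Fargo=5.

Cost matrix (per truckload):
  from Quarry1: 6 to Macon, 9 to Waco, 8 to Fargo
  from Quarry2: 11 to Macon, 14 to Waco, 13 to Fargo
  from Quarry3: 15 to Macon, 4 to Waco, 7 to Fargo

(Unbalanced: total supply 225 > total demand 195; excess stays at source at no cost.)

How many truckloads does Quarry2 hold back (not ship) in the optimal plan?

30

An optimal plan:
  Quarry1–Macon: 90 × 6 = 540
  Quarry1–Waco: 25 × 9 = 225
  Quarry1–Fargo: 5 × 8 = 40
  Quarry2–Macon: 15 × 11 = 165
  Quarry3–Waco: 60 × 4 = 240
Total cost = 1210.
Quarry2 ships 15 of its 45, leaving 30.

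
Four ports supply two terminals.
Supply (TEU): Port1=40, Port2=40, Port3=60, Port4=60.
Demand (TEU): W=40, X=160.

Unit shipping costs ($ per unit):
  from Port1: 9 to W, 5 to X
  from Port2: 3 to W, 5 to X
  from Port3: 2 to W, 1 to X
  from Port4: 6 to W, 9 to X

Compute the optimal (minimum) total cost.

880

An optimal shipping plan:
  Port1→X: 40 × $5 = $200
  Port2→X: 40 × $5 = $200
  Port3→X: 60 × $1 = $60
  Port4→W: 40 × $6 = $240
  Port4→X: 20 × $9 = $180
Total = 200 + 200 + 60 + 240 + 180 = $880.
(Supply check: Port1 ships 40; Port2 ships 40; Port3 ships 60; Port4 ships 60.)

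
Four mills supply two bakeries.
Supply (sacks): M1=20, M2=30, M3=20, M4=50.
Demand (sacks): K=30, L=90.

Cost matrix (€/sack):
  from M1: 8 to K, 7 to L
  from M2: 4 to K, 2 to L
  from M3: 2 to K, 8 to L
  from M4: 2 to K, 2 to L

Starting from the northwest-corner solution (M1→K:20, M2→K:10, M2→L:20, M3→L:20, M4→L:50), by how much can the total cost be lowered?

Current plan cost = 20·8 + 10·4 + 20·2 + 20·8 + 50·2 = €500.
Optimal plan:
  M1 to L: 20 × €7 = €140
  M2 to L: 30 × €2 = €60
  M3 to K: 20 × €2 = €40
  M4 to K: 10 × €2 = €20
  M4 to L: 40 × €2 = €80
Optimal cost = €340.
Saving = 500 − 340 = €160.

160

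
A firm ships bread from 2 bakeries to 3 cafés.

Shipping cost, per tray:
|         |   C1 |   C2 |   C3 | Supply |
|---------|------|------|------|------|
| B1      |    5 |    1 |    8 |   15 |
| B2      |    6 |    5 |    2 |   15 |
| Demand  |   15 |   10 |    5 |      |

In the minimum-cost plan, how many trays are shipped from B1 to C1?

5

Optimal shipments:
  B1 to C1: 5 × 5 = 25
  B1 to C2: 10 × 1 = 10
  B2 to C1: 10 × 6 = 60
  B2 to C3: 5 × 2 = 10
Total cost = 105.
So B1→C1 carries 5 trays.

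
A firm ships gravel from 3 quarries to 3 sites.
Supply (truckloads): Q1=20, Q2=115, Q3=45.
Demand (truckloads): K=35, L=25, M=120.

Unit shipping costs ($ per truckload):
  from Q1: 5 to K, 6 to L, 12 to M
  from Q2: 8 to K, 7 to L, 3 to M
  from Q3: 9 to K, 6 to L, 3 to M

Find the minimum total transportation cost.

730

One minimum-cost allocation:
  Q1→K: 20 × $5 = $100
  Q2→K: 15 × $8 = $120
  Q2→M: 100 × $3 = $300
  Q3→L: 25 × $6 = $150
  Q3→M: 20 × $3 = $60
Total = 100 + 120 + 300 + 150 + 60 = $730.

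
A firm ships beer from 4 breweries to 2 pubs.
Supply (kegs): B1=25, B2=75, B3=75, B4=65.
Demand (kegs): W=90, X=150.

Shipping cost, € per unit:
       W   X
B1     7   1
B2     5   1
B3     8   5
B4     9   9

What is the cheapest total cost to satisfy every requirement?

1135

Optimal allocation:
  B1 to X: 25 × €1 = €25
  B2 to X: 75 × €1 = €75
  B3 to W: 25 × €8 = €200
  B3 to X: 50 × €5 = €250
  B4 to W: 65 × €9 = €585
Total = 25 + 75 + 200 + 250 + 585 = €1135.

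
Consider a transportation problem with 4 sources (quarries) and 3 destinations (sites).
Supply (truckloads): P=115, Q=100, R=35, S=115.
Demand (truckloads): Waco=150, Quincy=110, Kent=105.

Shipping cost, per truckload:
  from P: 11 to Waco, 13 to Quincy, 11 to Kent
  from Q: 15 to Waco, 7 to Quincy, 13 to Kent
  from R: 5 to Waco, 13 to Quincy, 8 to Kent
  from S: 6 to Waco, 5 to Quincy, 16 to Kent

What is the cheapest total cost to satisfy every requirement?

2820

A cheapest plan:
  P→Waco: 10 × 11 = 110
  P→Kent: 105 × 11 = 1155
  Q→Quincy: 100 × 7 = 700
  R→Waco: 35 × 5 = 175
  S→Waco: 105 × 6 = 630
  S→Quincy: 10 × 5 = 50
Total = 110 + 1155 + 700 + 175 + 630 + 50 = 2820.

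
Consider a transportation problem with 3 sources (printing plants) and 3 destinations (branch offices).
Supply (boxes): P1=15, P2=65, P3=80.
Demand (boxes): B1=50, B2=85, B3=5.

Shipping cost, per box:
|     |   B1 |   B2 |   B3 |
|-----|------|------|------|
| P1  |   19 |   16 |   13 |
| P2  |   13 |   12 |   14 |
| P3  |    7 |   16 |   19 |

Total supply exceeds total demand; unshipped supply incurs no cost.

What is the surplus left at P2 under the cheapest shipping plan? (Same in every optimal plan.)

0

Minimum-cost shipments:
  P1–B2: 10 × 16 = 160
  P1–B3: 5 × 13 = 65
  P2–B2: 65 × 12 = 780
  P3–B1: 50 × 7 = 350
  P3–B2: 10 × 16 = 160
Total cost = 1515.
P2 ships 65 of its 65, leaving 0.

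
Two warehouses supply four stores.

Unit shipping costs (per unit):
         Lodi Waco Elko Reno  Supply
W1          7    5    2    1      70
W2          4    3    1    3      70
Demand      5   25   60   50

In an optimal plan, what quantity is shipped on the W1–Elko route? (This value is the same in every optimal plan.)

The minimum-cost plan:
  W1 to Elko: 20 × 2 = 40
  W1 to Reno: 50 × 1 = 50
  W2 to Lodi: 5 × 4 = 20
  W2 to Waco: 25 × 3 = 75
  W2 to Elko: 40 × 1 = 40
Total cost = 225.
So W1→Elko carries 20 units.

20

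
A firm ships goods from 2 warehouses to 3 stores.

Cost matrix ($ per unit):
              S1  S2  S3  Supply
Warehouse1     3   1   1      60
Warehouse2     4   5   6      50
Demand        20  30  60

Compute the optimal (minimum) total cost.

Optimal allocation:
  Warehouse1->S3: 60 × $1 = $60
  Warehouse2->S1: 20 × $4 = $80
  Warehouse2->S2: 30 × $5 = $150
Total = 60 + 80 + 150 = $290.

290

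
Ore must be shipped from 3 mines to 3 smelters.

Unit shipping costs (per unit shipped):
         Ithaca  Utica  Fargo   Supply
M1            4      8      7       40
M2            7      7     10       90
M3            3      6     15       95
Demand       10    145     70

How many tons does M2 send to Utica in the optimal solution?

Solving gives:
  M1->Fargo: 40 tons
  M2->Utica: 60 tons
  M2->Fargo: 30 tons
  M3->Ithaca: 10 tons
  M3->Utica: 85 tons
Total cost = 1540.
So M2→Utica carries 60 tons.

60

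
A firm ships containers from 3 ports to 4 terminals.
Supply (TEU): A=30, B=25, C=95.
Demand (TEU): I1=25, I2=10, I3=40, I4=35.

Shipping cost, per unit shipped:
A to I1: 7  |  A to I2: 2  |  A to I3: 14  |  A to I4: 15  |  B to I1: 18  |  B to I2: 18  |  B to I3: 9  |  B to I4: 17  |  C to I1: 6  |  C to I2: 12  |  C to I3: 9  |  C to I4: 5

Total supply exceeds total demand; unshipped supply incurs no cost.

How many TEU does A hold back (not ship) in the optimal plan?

20

An optimal plan:
  A->I2: 10 × 2 = 20
  B->I3: 5 × 9 = 45
  C->I1: 25 × 6 = 150
  C->I3: 35 × 9 = 315
  C->I4: 35 × 5 = 175
Total cost = 705.
A ships 10 of its 30, leaving 20.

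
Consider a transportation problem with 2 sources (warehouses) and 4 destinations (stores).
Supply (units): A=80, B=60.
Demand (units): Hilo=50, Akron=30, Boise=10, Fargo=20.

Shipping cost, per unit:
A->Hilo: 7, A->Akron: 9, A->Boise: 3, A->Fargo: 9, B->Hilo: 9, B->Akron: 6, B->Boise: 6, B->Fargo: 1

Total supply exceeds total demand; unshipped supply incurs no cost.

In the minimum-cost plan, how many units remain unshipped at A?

20

An optimal plan:
  A->Hilo: 50 × 7 = 350
  A->Boise: 10 × 3 = 30
  B->Akron: 30 × 6 = 180
  B->Fargo: 20 × 1 = 20
Total cost = 580.
A ships 60 of its 80, leaving 20.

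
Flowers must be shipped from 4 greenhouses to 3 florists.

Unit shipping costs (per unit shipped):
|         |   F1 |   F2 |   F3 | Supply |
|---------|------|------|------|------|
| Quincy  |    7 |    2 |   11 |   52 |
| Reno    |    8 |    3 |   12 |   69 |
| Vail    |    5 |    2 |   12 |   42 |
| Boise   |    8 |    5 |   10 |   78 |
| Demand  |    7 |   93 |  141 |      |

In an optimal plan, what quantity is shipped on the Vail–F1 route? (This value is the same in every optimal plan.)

Solving gives:
  Quincy to F2: 52 bunches
  Reno to F2: 6 bunches
  Reno to F3: 63 bunches
  Vail to F1: 7 bunches
  Vail to F2: 35 bunches
  Boise to F3: 78 bunches
Total cost = 1763.
So Vail→F1 carries 7 bunches.

7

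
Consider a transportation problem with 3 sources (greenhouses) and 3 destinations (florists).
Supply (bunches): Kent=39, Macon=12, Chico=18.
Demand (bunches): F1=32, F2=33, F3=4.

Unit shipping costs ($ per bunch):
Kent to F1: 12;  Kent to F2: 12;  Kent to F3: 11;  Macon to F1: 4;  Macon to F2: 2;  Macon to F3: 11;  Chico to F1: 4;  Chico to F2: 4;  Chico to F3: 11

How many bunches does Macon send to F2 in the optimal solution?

Optimal shipments:
  Kent→F1: 14 bunches
  Kent→F2: 21 bunches
  Kent→F3: 4 bunches
  Macon→F2: 12 bunches
  Chico→F1: 18 bunches
Total cost = $560.
So Macon→F2 carries 12 bunches.

12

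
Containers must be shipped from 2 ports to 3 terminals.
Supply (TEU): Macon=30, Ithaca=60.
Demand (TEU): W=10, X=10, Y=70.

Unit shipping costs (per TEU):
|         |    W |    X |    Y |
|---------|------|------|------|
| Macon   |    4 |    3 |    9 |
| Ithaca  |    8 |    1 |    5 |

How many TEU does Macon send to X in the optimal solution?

10

The minimum-cost plan:
  Macon->W: 10 × 4 = 40
  Macon->X: 10 × 3 = 30
  Macon->Y: 10 × 9 = 90
  Ithaca->Y: 60 × 5 = 300
Total cost = 460.
So Macon→X carries 10 TEU.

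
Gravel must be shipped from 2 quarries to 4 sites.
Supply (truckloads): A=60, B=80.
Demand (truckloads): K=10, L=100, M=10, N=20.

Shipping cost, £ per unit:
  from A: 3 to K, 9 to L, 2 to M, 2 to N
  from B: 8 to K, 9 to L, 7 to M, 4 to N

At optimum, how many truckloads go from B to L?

Solving gives:
  A–K: 10 × £3 = £30
  A–L: 20 × £9 = £180
  A–M: 10 × £2 = £20
  A–N: 20 × £2 = £40
  B–L: 80 × £9 = £720
Total cost = £990.
So B→L carries 80 truckloads.

80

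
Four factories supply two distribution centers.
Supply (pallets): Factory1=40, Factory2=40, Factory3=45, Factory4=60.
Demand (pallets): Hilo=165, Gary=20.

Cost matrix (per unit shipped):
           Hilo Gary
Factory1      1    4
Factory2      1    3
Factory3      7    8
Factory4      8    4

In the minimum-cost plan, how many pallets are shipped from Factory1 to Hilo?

The minimum-cost plan:
  Factory1–Hilo: 40 × 1 = 40
  Factory2–Hilo: 40 × 1 = 40
  Factory3–Hilo: 45 × 7 = 315
  Factory4–Hilo: 40 × 8 = 320
  Factory4–Gary: 20 × 4 = 80
Total cost = 795.
So Factory1→Hilo carries 40 pallets.

40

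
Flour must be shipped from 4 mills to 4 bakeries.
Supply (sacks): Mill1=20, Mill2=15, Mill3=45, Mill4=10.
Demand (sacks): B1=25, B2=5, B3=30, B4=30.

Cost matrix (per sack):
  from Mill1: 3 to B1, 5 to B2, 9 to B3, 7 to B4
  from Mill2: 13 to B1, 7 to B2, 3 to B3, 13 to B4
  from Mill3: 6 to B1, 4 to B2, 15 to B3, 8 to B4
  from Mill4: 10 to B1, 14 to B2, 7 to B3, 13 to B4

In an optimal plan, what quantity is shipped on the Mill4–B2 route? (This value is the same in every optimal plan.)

0

The minimum-cost plan:
  Mill1→B1: 15 × 3 = 45
  Mill1→B3: 5 × 9 = 45
  Mill2→B3: 15 × 3 = 45
  Mill3→B1: 10 × 6 = 60
  Mill3→B2: 5 × 4 = 20
  Mill3→B4: 30 × 8 = 240
  Mill4→B3: 10 × 7 = 70
Total cost = 525.
The route Mill4→B2 is not used.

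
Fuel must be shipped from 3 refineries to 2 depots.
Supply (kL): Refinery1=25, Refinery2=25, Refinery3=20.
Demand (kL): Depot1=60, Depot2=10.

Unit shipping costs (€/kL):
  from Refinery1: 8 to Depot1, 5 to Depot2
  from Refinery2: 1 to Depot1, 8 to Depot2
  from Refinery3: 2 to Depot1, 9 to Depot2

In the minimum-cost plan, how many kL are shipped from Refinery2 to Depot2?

0

The minimum-cost plan:
  Refinery1->Depot1: 15 × €8 = €120
  Refinery1->Depot2: 10 × €5 = €50
  Refinery2->Depot1: 25 × €1 = €25
  Refinery3->Depot1: 20 × €2 = €40
Total cost = €235.
The route Refinery2→Depot2 is not used.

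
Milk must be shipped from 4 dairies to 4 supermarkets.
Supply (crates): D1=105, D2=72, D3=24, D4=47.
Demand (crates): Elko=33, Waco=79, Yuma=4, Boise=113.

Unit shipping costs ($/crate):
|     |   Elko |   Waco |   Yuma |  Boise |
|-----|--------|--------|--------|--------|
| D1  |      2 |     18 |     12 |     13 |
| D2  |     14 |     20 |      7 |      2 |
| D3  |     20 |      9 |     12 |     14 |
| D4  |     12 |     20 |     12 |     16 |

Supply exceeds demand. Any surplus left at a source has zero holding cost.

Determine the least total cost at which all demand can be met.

An optimal shipping plan:
  D1 to Elko: 33 crates
  D1 to Waco: 31 crates
  D1 to Boise: 41 crates
  D2 to Boise: 72 crates
  D3 to Waco: 24 crates
  D4 to Waco: 24 crates
  D4 to Yuma: 4 crates
Total cost = $2045.
(Supply check: D1 ships 105; D2 ships 72; D3 ships 24; D4 ships 28.)

2045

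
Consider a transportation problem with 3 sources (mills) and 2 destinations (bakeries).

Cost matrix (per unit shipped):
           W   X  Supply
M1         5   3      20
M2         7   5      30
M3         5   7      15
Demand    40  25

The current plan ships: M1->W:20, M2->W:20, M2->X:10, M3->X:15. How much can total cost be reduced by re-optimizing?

60

Current plan cost = 20·5 + 20·7 + 10·5 + 15·7 = 395.
Optimal plan:
  M1→W: 20 × 5 = 100
  M2→W: 5 × 7 = 35
  M2→X: 25 × 5 = 125
  M3→W: 15 × 5 = 75
Optimal cost = 335.
Saving = 395 − 335 = 60.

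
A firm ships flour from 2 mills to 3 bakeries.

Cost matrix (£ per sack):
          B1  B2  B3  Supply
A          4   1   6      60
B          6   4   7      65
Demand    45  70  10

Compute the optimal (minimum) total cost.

440

A cheapest plan:
  A->B2: 60 × £1 = £60
  B->B1: 45 × £6 = £270
  B->B2: 10 × £4 = £40
  B->B3: 10 × £7 = £70
Total = 60 + 270 + 40 + 70 = £440.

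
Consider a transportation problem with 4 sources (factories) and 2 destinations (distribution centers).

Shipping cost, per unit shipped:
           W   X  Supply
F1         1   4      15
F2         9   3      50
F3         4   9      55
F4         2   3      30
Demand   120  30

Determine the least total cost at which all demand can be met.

565

Optimal allocation:
  F1 to W: 15 × 1 = 15
  F2 to W: 20 × 9 = 180
  F2 to X: 30 × 3 = 90
  F3 to W: 55 × 4 = 220
  F4 to W: 30 × 2 = 60
Total = 15 + 180 + 90 + 220 + 60 = 565.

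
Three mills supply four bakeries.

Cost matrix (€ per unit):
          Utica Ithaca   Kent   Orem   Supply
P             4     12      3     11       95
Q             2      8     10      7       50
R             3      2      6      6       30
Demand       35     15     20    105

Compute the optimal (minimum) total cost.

One minimum-cost allocation:
  P to Utica: 35 × €4 = €140
  P to Kent: 20 × €3 = €60
  P to Orem: 40 × €11 = €440
  Q to Orem: 50 × €7 = €350
  R to Ithaca: 15 × €2 = €30
  R to Orem: 15 × €6 = €90
Total = 140 + 60 + 440 + 350 + 30 + 90 = €1110.
(Supply check: P ships 95; Q ships 50; R ships 30.)

1110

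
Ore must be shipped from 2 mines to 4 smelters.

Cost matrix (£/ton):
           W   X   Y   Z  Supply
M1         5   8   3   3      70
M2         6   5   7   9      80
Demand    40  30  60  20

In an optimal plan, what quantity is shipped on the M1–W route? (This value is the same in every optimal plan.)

0

The minimum-cost plan:
  M1–Y: 50 × £3 = £150
  M1–Z: 20 × £3 = £60
  M2–W: 40 × £6 = £240
  M2–X: 30 × £5 = £150
  M2–Y: 10 × £7 = £70
Total cost = £670.
The route M1→W is not used.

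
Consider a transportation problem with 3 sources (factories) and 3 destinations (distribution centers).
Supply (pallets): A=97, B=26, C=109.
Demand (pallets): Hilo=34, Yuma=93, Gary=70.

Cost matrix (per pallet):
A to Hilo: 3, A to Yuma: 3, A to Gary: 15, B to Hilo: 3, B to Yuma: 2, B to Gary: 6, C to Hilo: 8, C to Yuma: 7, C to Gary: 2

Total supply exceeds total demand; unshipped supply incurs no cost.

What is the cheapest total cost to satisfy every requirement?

Optimal allocation:
  A to Hilo: 34 × 3 = 102
  A to Yuma: 63 × 3 = 189
  B to Yuma: 26 × 2 = 52
  C to Yuma: 4 × 7 = 28
  C to Gary: 70 × 2 = 140
Total = 102 + 189 + 52 + 28 + 140 = 511.

511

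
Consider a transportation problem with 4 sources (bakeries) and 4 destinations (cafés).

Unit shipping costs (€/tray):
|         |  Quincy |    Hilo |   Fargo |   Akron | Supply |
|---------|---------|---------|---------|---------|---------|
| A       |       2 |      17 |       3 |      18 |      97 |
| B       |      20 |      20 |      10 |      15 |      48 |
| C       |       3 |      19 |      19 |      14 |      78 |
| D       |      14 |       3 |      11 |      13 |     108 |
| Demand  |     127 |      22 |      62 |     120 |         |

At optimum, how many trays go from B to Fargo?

14

Solving gives:
  A→Quincy: 49 × €2 = €98
  A→Fargo: 48 × €3 = €144
  B→Fargo: 14 × €10 = €140
  B→Akron: 34 × €15 = €510
  C→Quincy: 78 × €3 = €234
  D→Hilo: 22 × €3 = €66
  D→Akron: 86 × €13 = €1118
Total cost = €2310.
So B→Fargo carries 14 trays.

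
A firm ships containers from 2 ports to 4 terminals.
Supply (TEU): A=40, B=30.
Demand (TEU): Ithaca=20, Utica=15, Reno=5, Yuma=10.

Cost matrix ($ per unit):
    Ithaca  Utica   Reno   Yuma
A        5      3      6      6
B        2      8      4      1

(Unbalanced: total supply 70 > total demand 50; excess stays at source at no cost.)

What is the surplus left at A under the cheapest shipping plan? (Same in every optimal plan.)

An optimal plan:
  A->Utica: 15 TEU
  A->Reno: 5 TEU
  B->Ithaca: 20 TEU
  B->Yuma: 10 TEU
Total cost = $125.
A ships 20 of its 40, leaving 20.

20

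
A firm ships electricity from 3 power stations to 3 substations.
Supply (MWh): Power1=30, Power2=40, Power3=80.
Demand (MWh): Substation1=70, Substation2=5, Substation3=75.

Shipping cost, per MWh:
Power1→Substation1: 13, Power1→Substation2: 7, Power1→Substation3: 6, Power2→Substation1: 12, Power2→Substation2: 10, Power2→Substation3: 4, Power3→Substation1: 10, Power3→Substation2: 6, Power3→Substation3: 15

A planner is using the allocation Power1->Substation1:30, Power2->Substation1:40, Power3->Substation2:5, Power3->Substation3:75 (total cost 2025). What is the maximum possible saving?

880

Current plan cost = 30·13 + 40·12 + 5·6 + 75·15 = 2025.
Optimal plan:
  Power1 to Substation3: 30 × 6 = 180
  Power2 to Substation3: 40 × 4 = 160
  Power3 to Substation1: 70 × 10 = 700
  Power3 to Substation2: 5 × 6 = 30
  Power3 to Substation3: 5 × 15 = 75
Optimal cost = 1145.
Saving = 2025 − 1145 = 880.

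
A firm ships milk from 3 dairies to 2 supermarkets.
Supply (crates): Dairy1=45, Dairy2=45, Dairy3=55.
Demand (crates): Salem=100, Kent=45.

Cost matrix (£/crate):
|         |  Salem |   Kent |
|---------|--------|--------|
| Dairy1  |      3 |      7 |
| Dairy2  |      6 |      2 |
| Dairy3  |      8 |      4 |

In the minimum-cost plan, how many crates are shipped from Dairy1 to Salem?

45

Solving gives:
  Dairy1->Salem: 45 × £3 = £135
  Dairy2->Salem: 45 × £6 = £270
  Dairy3->Salem: 10 × £8 = £80
  Dairy3->Kent: 45 × £4 = £180
Total cost = £665.
So Dairy1→Salem carries 45 crates.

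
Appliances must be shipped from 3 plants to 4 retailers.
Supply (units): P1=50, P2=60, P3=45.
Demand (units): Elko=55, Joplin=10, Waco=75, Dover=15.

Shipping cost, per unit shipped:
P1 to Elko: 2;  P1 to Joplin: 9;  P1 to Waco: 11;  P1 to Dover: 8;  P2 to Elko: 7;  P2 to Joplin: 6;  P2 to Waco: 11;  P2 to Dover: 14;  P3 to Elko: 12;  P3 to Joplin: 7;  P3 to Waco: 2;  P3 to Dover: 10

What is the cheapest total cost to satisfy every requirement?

810

A cheapest plan:
  P1–Elko: 35 × 2 = 70
  P1–Dover: 15 × 8 = 120
  P2–Elko: 20 × 7 = 140
  P2–Joplin: 10 × 6 = 60
  P2–Waco: 30 × 11 = 330
  P3–Waco: 45 × 2 = 90
Total = 70 + 120 + 140 + 60 + 330 + 90 = 810.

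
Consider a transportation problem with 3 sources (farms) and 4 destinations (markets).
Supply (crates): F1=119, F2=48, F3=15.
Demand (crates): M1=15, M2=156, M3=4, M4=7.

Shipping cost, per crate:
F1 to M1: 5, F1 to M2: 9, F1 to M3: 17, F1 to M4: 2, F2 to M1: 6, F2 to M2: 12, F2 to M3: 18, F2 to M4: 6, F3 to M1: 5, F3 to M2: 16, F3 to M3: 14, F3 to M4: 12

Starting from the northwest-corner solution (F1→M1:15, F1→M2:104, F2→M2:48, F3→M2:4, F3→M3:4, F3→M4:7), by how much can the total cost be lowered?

Current plan cost = 15·5 + 104·9 + 48·12 + 4·16 + 4·14 + 7·12 = 1791.
Optimal plan:
  F1 to M2: 112 × 9 = 1008
  F1 to M4: 7 × 2 = 14
  F2 to M1: 4 × 6 = 24
  F2 to M2: 44 × 12 = 528
  F3 to M1: 11 × 5 = 55
  F3 to M3: 4 × 14 = 56
Optimal cost = 1685.
Saving = 1791 − 1685 = 106.

106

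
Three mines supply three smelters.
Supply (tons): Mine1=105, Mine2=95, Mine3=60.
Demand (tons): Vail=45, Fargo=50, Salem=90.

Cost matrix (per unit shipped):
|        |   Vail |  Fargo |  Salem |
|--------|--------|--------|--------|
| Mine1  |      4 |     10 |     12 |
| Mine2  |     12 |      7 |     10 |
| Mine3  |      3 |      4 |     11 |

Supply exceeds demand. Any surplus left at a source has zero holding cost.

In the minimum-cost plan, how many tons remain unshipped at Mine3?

An optimal plan:
  Mine1–Vail: 35 × 4 = 140
  Mine2–Salem: 90 × 10 = 900
  Mine3–Vail: 10 × 3 = 30
  Mine3–Fargo: 50 × 4 = 200
Total cost = 1270.
Mine3 ships 60 of its 60, leaving 0.

0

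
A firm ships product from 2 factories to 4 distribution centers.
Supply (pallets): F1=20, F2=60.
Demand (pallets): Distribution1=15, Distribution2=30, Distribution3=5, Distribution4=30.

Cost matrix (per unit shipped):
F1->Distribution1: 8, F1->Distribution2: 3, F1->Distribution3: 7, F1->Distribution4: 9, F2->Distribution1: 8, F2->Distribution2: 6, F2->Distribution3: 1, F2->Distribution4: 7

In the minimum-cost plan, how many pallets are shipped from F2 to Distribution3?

The minimum-cost plan:
  F1–Distribution2: 20 × 3 = 60
  F2–Distribution1: 15 × 8 = 120
  F2–Distribution2: 10 × 6 = 60
  F2–Distribution3: 5 × 1 = 5
  F2–Distribution4: 30 × 7 = 210
Total cost = 455.
So F2→Distribution3 carries 5 pallets.

5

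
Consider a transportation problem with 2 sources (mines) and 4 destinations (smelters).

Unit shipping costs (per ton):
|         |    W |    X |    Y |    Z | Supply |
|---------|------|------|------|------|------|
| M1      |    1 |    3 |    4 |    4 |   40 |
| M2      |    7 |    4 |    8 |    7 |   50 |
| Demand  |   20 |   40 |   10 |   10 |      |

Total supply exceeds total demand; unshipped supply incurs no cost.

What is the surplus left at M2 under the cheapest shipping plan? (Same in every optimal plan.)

10

An optimal plan:
  M1–W: 20 × 1 = 20
  M1–Y: 10 × 4 = 40
  M1–Z: 10 × 4 = 40
  M2–X: 40 × 4 = 160
Total cost = 260.
M2 ships 40 of its 50, leaving 10.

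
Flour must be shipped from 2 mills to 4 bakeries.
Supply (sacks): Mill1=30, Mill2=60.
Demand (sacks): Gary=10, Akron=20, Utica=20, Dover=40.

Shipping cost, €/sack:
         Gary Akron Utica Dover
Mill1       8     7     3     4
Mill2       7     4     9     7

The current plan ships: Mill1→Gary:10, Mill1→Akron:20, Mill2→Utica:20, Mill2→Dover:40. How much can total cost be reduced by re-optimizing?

220

Current plan cost = 10·8 + 20·7 + 20·9 + 40·7 = €680.
Optimal plan:
  Mill1 to Utica: 20 × €3 = €60
  Mill1 to Dover: 10 × €4 = €40
  Mill2 to Gary: 10 × €7 = €70
  Mill2 to Akron: 20 × €4 = €80
  Mill2 to Dover: 30 × €7 = €210
Optimal cost = €460.
Saving = 680 − 460 = €220.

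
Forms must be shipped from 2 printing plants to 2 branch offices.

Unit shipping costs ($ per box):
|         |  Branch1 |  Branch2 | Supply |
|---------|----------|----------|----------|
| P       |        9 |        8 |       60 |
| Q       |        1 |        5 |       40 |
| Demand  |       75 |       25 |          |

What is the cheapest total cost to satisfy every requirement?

An optimal shipping plan:
  P→Branch1: 35 × $9 = $315
  P→Branch2: 25 × $8 = $200
  Q→Branch1: 40 × $1 = $40
Total = 315 + 200 + 40 = $555.
(Supply check: P ships 60; Q ships 40.)

555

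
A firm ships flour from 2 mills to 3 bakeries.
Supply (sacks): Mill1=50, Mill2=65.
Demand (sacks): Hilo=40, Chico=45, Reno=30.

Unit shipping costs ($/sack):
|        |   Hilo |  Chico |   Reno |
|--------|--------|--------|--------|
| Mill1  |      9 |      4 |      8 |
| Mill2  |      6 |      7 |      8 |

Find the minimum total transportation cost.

An optimal shipping plan:
  Mill1–Chico: 45 × $4 = $180
  Mill1–Reno: 5 × $8 = $40
  Mill2–Hilo: 40 × $6 = $240
  Mill2–Reno: 25 × $8 = $200
Total = 180 + 40 + 240 + 200 = $660.
(Supply check: Mill1 ships 50; Mill2 ships 65.)

660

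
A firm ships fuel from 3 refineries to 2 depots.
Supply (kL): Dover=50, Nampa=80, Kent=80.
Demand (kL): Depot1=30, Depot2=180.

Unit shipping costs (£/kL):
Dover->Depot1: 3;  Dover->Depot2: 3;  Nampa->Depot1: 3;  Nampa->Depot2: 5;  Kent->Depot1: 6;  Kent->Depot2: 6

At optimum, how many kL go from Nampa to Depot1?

30

Optimal shipments:
  Dover→Depot2: 50 × £3 = £150
  Nampa→Depot1: 30 × £3 = £90
  Nampa→Depot2: 50 × £5 = £250
  Kent→Depot2: 80 × £6 = £480
Total cost = £970.
So Nampa→Depot1 carries 30 kL.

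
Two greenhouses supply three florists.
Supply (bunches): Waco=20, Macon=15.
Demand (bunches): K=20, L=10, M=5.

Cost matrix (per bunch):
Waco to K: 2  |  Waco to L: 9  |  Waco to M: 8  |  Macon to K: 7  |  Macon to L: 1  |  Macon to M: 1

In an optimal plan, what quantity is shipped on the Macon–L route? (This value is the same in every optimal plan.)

10

The minimum-cost plan:
  Waco to K: 20 × 2 = 40
  Macon to L: 10 × 1 = 10
  Macon to M: 5 × 1 = 5
Total cost = 55.
So Macon→L carries 10 bunches.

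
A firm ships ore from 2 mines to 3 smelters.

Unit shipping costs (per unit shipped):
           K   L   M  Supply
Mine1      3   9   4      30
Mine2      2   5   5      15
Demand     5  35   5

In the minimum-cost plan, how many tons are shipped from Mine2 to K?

0

Optimal shipments:
  Mine1→K: 5 × 3 = 15
  Mine1→L: 20 × 9 = 180
  Mine1→M: 5 × 4 = 20
  Mine2→L: 15 × 5 = 75
Total cost = 290.
The route Mine2→K is not used.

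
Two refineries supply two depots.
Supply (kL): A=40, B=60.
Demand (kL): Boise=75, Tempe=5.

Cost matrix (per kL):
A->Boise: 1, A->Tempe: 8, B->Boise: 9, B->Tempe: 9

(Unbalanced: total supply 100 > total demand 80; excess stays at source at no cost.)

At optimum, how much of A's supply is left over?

An optimal plan:
  A→Boise: 40 × 1 = 40
  B→Boise: 35 × 9 = 315
  B→Tempe: 5 × 9 = 45
Total cost = 400.
A ships 40 of its 40, leaving 0.

0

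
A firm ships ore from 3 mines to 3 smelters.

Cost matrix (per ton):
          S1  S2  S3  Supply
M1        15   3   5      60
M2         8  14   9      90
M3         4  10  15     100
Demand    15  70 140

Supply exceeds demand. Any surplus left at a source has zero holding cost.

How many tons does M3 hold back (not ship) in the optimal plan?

An optimal plan:
  M1->S2: 10 × 3 = 30
  M1->S3: 50 × 5 = 250
  M2->S3: 90 × 9 = 810
  M3->S1: 15 × 4 = 60
  M3->S2: 60 × 10 = 600
Total cost = 1750.
M3 ships 75 of its 100, leaving 25.

25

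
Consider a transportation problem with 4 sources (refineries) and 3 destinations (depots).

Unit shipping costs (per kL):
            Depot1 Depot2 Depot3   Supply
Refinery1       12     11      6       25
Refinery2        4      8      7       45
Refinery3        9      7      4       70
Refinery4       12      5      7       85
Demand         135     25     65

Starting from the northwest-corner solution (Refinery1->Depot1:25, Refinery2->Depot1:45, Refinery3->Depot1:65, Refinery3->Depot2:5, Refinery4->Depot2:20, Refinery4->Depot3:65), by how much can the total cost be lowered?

50

Current plan cost = 25·12 + 45·4 + 65·9 + 5·7 + 20·5 + 65·7 = 1655.
Optimal plan:
  Refinery1→Depot3: 25 kL
  Refinery2→Depot1: 45 kL
  Refinery3→Depot1: 70 kL
  Refinery4→Depot1: 20 kL
  Refinery4→Depot2: 25 kL
  Refinery4→Depot3: 40 kL
Optimal cost = 1605.
Saving = 1655 − 1605 = 50.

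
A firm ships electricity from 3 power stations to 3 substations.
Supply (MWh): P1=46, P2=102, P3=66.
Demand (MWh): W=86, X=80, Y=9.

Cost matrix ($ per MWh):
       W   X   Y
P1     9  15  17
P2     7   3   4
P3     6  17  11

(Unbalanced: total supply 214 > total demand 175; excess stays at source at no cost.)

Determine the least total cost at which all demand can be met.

A cheapest plan:
  P1→W: 7 MWh
  P2→W: 13 MWh
  P2→X: 80 MWh
  P2→Y: 9 MWh
  P3→W: 66 MWh
Total cost = $826.

826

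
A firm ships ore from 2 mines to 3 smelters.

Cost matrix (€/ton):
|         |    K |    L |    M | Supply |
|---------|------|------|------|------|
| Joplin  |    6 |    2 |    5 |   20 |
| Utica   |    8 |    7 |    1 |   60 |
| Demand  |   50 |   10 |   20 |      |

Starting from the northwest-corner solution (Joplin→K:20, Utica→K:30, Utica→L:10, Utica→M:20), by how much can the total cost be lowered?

Current plan cost = 20·6 + 30·8 + 10·7 + 20·1 = €450.
Optimal plan:
  Joplin–K: 10 × €6 = €60
  Joplin–L: 10 × €2 = €20
  Utica–K: 40 × €8 = €320
  Utica–M: 20 × €1 = €20
Optimal cost = €420.
Saving = 450 − 420 = €30.

30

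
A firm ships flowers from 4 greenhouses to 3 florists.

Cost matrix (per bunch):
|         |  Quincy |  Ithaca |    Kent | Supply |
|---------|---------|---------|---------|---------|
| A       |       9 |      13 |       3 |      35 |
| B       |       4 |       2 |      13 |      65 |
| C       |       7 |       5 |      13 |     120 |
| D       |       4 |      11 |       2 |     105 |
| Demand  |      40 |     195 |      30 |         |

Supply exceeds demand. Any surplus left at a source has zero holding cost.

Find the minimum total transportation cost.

A cheapest plan:
  B->Ithaca: 65 × 2 = 130
  C->Ithaca: 120 × 5 = 600
  D->Quincy: 40 × 4 = 160
  D->Ithaca: 10 × 11 = 110
  D->Kent: 30 × 2 = 60
Total = 130 + 600 + 160 + 110 + 60 = 1060.

1060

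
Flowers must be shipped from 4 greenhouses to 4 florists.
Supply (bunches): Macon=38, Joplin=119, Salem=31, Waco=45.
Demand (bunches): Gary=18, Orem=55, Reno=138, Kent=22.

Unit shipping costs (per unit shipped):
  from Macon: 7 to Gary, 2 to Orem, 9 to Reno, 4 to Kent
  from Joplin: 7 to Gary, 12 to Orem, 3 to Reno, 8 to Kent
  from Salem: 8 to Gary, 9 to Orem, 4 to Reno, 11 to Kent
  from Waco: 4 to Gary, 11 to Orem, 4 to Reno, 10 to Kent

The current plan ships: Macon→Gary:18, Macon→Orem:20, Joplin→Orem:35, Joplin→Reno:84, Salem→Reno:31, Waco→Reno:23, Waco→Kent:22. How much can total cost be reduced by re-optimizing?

342

Current plan cost = 18·7 + 20·2 + 35·12 + 84·3 + 31·4 + 23·4 + 22·10 = 1274.
Optimal plan:
  Macon->Orem: 38 × 2 = 76
  Joplin->Reno: 97 × 3 = 291
  Joplin->Kent: 22 × 8 = 176
  Salem->Orem: 17 × 9 = 153
  Salem->Reno: 14 × 4 = 56
  Waco->Gary: 18 × 4 = 72
  Waco->Reno: 27 × 4 = 108
Optimal cost = 932.
Saving = 1274 − 932 = 342.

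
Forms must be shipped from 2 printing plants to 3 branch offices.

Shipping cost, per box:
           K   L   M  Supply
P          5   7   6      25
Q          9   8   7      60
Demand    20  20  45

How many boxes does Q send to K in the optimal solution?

0

Solving gives:
  P to K: 20 × 5 = 100
  P to M: 5 × 6 = 30
  Q to L: 20 × 8 = 160
  Q to M: 40 × 7 = 280
Total cost = 570.
The route Q→K is not used.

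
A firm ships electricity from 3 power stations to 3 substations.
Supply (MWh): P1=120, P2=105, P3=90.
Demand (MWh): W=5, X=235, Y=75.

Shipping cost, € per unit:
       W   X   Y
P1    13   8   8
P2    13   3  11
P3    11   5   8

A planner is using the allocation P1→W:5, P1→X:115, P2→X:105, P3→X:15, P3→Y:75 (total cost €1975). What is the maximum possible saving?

Current plan cost = 5·13 + 115·8 + 105·3 + 15·5 + 75·8 = €1975.
Optimal plan:
  P1 to W: 5 MWh
  P1 to X: 40 MWh
  P1 to Y: 75 MWh
  P2 to X: 105 MWh
  P3 to X: 90 MWh
Optimal cost = €1750.
Saving = 1975 − 1750 = €225.

225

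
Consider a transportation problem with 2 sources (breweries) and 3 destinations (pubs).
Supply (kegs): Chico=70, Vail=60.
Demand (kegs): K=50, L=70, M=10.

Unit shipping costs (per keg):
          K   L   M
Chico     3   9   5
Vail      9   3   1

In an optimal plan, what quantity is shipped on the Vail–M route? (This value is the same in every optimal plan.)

0

Optimal shipments:
  Chico to K: 50 × 3 = 150
  Chico to L: 10 × 9 = 90
  Chico to M: 10 × 5 = 50
  Vail to L: 60 × 3 = 180
Total cost = 470.
The route Vail→M is not used.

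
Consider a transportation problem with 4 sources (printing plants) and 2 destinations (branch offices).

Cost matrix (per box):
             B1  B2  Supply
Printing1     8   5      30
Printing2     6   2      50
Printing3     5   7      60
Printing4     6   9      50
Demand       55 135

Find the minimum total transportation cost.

960

One minimum-cost allocation:
  Printing1->B2: 30 × 5 = 150
  Printing2->B2: 50 × 2 = 100
  Printing3->B1: 5 × 5 = 25
  Printing3->B2: 55 × 7 = 385
  Printing4->B1: 50 × 6 = 300
Total = 150 + 100 + 25 + 385 + 300 = 960.
(Supply check: Printing1 ships 30; Printing2 ships 50; Printing3 ships 60; Printing4 ships 50.)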